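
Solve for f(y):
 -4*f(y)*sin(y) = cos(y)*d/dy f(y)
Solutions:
 f(y) = C1*cos(y)^4


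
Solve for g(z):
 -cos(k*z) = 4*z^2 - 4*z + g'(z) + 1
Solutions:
 g(z) = C1 - 4*z^3/3 + 2*z^2 - z - sin(k*z)/k


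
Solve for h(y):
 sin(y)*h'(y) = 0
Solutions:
 h(y) = C1


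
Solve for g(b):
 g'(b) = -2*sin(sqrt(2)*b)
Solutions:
 g(b) = C1 + sqrt(2)*cos(sqrt(2)*b)


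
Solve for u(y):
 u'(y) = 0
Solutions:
 u(y) = C1


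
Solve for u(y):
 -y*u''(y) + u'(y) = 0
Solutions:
 u(y) = C1 + C2*y^2


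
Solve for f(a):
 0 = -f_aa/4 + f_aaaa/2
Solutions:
 f(a) = C1 + C2*a + C3*exp(-sqrt(2)*a/2) + C4*exp(sqrt(2)*a/2)


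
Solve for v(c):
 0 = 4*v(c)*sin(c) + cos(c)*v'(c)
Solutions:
 v(c) = C1*cos(c)^4


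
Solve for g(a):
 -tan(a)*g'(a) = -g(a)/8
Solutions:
 g(a) = C1*sin(a)^(1/8)


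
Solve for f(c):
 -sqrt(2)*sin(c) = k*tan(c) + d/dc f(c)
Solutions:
 f(c) = C1 + k*log(cos(c)) + sqrt(2)*cos(c)


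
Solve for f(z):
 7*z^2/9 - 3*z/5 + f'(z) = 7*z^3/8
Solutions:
 f(z) = C1 + 7*z^4/32 - 7*z^3/27 + 3*z^2/10


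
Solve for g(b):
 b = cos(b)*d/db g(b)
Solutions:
 g(b) = C1 + Integral(b/cos(b), b)


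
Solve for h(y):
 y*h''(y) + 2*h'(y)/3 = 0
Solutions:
 h(y) = C1 + C2*y^(1/3)


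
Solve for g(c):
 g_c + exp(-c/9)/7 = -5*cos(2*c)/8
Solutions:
 g(c) = C1 - 5*sin(2*c)/16 + 9*exp(-c/9)/7


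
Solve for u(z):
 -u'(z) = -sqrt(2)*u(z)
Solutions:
 u(z) = C1*exp(sqrt(2)*z)


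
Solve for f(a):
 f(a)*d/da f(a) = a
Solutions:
 f(a) = -sqrt(C1 + a^2)
 f(a) = sqrt(C1 + a^2)


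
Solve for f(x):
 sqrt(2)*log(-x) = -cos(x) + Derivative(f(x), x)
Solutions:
 f(x) = C1 + sqrt(2)*x*(log(-x) - 1) + sin(x)


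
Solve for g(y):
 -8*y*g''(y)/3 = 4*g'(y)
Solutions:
 g(y) = C1 + C2/sqrt(y)


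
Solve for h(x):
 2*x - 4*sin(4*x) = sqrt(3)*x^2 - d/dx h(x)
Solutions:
 h(x) = C1 + sqrt(3)*x^3/3 - x^2 - cos(4*x)


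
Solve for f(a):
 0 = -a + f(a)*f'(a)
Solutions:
 f(a) = -sqrt(C1 + a^2)
 f(a) = sqrt(C1 + a^2)


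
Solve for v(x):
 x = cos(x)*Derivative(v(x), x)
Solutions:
 v(x) = C1 + Integral(x/cos(x), x)


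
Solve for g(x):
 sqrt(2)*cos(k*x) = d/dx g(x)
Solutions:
 g(x) = C1 + sqrt(2)*sin(k*x)/k


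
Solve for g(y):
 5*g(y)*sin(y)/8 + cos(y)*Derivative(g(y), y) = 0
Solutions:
 g(y) = C1*cos(y)^(5/8)


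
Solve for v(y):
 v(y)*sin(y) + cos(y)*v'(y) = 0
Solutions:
 v(y) = C1*cos(y)


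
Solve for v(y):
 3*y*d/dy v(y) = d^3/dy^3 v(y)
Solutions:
 v(y) = C1 + Integral(C2*airyai(3^(1/3)*y) + C3*airybi(3^(1/3)*y), y)


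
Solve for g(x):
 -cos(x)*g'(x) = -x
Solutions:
 g(x) = C1 + Integral(x/cos(x), x)


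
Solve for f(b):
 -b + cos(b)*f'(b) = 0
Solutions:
 f(b) = C1 + Integral(b/cos(b), b)


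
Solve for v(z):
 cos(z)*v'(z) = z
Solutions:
 v(z) = C1 + Integral(z/cos(z), z)


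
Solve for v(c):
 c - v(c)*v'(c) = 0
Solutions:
 v(c) = -sqrt(C1 + c^2)
 v(c) = sqrt(C1 + c^2)


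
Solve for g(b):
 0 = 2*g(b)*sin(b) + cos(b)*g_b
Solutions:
 g(b) = C1*cos(b)^2


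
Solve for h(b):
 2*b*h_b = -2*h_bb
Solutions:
 h(b) = C1 + C2*erf(sqrt(2)*b/2)


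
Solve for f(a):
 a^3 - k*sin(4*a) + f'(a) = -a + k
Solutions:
 f(a) = C1 - a^4/4 - a^2/2 + a*k - k*cos(4*a)/4


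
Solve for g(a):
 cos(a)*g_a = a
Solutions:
 g(a) = C1 + Integral(a/cos(a), a)


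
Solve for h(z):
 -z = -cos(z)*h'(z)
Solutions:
 h(z) = C1 + Integral(z/cos(z), z)


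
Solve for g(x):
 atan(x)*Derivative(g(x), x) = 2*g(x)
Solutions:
 g(x) = C1*exp(2*Integral(1/atan(x), x))


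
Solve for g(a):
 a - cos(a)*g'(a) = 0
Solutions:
 g(a) = C1 + Integral(a/cos(a), a)


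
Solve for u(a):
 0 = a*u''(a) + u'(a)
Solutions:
 u(a) = C1 + C2*log(a)


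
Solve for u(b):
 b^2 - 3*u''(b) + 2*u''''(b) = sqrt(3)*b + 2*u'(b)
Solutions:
 u(b) = C1 + C2*exp(-2^(1/3)*b*(2^(1/3)/(sqrt(2) + 2)^(1/3) + (sqrt(2) + 2)^(1/3))/4)*sin(2^(1/3)*sqrt(3)*b*(-(sqrt(2) + 2)^(1/3) + 2^(1/3)/(sqrt(2) + 2)^(1/3))/4) + C3*exp(-2^(1/3)*b*(2^(1/3)/(sqrt(2) + 2)^(1/3) + (sqrt(2) + 2)^(1/3))/4)*cos(2^(1/3)*sqrt(3)*b*(-(sqrt(2) + 2)^(1/3) + 2^(1/3)/(sqrt(2) + 2)^(1/3))/4) + C4*exp(2^(1/3)*b*(2^(1/3)/(sqrt(2) + 2)^(1/3) + (sqrt(2) + 2)^(1/3))/2) + b^3/6 - 3*b^2/4 - sqrt(3)*b^2/4 + 3*sqrt(3)*b/4 + 9*b/4


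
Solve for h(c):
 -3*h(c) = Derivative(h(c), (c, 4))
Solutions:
 h(c) = (C1*sin(sqrt(2)*3^(1/4)*c/2) + C2*cos(sqrt(2)*3^(1/4)*c/2))*exp(-sqrt(2)*3^(1/4)*c/2) + (C3*sin(sqrt(2)*3^(1/4)*c/2) + C4*cos(sqrt(2)*3^(1/4)*c/2))*exp(sqrt(2)*3^(1/4)*c/2)


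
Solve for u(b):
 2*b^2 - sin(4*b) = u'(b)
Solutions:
 u(b) = C1 + 2*b^3/3 + cos(4*b)/4


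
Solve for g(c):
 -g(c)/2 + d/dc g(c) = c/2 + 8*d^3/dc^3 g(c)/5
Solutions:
 g(c) = C1*exp(30^(1/3)*c*(30^(1/3)/(sqrt(51) + 9)^(1/3) + (sqrt(51) + 9)^(1/3))/24)*sin(10^(1/3)*3^(1/6)*c*(-3^(2/3)*(sqrt(51) + 9)^(1/3) + 3*10^(1/3)/(sqrt(51) + 9)^(1/3))/24) + C2*exp(30^(1/3)*c*(30^(1/3)/(sqrt(51) + 9)^(1/3) + (sqrt(51) + 9)^(1/3))/24)*cos(10^(1/3)*3^(1/6)*c*(-3^(2/3)*(sqrt(51) + 9)^(1/3) + 3*10^(1/3)/(sqrt(51) + 9)^(1/3))/24) + C3*exp(-30^(1/3)*c*(30^(1/3)/(sqrt(51) + 9)^(1/3) + (sqrt(51) + 9)^(1/3))/12) - c - 2


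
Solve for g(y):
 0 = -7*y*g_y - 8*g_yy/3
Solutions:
 g(y) = C1 + C2*erf(sqrt(21)*y/4)


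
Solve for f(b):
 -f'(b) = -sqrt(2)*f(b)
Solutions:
 f(b) = C1*exp(sqrt(2)*b)


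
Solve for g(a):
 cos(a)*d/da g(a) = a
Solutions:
 g(a) = C1 + Integral(a/cos(a), a)


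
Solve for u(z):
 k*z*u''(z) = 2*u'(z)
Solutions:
 u(z) = C1 + z^(((re(k) + 2)*re(k) + im(k)^2)/(re(k)^2 + im(k)^2))*(C2*sin(2*log(z)*Abs(im(k))/(re(k)^2 + im(k)^2)) + C3*cos(2*log(z)*im(k)/(re(k)^2 + im(k)^2)))


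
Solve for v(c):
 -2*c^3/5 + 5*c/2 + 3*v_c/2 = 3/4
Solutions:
 v(c) = C1 + c^4/15 - 5*c^2/6 + c/2


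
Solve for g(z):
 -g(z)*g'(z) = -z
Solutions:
 g(z) = -sqrt(C1 + z^2)
 g(z) = sqrt(C1 + z^2)


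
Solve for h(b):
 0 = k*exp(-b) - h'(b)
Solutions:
 h(b) = C1 - k*exp(-b)


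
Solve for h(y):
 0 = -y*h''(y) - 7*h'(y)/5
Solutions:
 h(y) = C1 + C2/y^(2/5)


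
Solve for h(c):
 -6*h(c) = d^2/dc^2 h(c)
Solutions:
 h(c) = C1*sin(sqrt(6)*c) + C2*cos(sqrt(6)*c)


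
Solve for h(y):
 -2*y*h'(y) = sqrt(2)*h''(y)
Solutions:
 h(y) = C1 + C2*erf(2^(3/4)*y/2)


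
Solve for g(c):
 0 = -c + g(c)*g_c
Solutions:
 g(c) = -sqrt(C1 + c^2)
 g(c) = sqrt(C1 + c^2)


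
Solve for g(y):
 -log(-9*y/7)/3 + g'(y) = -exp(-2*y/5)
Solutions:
 g(y) = C1 + y*log(-y)/3 + y*(-log(7) - 1 + 2*log(3))/3 + 5*exp(-2*y/5)/2


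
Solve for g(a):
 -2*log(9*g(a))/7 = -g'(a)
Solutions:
 -7*Integral(1/(log(_y) + 2*log(3)), (_y, g(a)))/2 = C1 - a


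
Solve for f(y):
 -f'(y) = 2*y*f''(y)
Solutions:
 f(y) = C1 + C2*sqrt(y)


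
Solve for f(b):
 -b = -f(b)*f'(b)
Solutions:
 f(b) = -sqrt(C1 + b^2)
 f(b) = sqrt(C1 + b^2)


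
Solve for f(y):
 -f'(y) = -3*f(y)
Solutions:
 f(y) = C1*exp(3*y)


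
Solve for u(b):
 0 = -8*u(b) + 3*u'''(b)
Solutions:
 u(b) = C3*exp(2*3^(2/3)*b/3) + (C1*sin(3^(1/6)*b) + C2*cos(3^(1/6)*b))*exp(-3^(2/3)*b/3)


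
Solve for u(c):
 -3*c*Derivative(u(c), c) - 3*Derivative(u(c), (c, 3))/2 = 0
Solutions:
 u(c) = C1 + Integral(C2*airyai(-2^(1/3)*c) + C3*airybi(-2^(1/3)*c), c)


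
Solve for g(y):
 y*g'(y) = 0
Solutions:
 g(y) = C1


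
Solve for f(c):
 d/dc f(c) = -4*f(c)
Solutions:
 f(c) = C1*exp(-4*c)


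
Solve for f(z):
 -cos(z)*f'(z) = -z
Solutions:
 f(z) = C1 + Integral(z/cos(z), z)


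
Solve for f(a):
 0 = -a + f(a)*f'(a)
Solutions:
 f(a) = -sqrt(C1 + a^2)
 f(a) = sqrt(C1 + a^2)


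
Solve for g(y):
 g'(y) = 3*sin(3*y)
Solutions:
 g(y) = C1 - cos(3*y)


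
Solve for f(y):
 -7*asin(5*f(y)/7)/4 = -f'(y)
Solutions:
 Integral(1/asin(5*_y/7), (_y, f(y))) = C1 + 7*y/4


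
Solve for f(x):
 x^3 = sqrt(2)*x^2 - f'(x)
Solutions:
 f(x) = C1 - x^4/4 + sqrt(2)*x^3/3


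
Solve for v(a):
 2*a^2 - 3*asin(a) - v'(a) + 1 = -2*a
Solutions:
 v(a) = C1 + 2*a^3/3 + a^2 - 3*a*asin(a) + a - 3*sqrt(1 - a^2)


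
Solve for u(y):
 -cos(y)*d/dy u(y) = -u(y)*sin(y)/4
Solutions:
 u(y) = C1/cos(y)^(1/4)


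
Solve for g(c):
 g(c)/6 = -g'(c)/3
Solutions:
 g(c) = C1*exp(-c/2)


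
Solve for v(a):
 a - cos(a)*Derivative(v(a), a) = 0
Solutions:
 v(a) = C1 + Integral(a/cos(a), a)


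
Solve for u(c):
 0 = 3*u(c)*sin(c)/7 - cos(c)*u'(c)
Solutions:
 u(c) = C1/cos(c)^(3/7)


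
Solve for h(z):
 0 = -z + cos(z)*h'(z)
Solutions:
 h(z) = C1 + Integral(z/cos(z), z)


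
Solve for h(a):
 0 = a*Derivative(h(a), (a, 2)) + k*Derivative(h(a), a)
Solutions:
 h(a) = C1 + a^(1 - re(k))*(C2*sin(log(a)*Abs(im(k))) + C3*cos(log(a)*im(k)))


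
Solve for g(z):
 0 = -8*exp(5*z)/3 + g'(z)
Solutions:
 g(z) = C1 + 8*exp(5*z)/15


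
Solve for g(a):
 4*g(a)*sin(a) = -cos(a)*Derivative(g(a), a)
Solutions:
 g(a) = C1*cos(a)^4


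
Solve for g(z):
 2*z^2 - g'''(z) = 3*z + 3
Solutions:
 g(z) = C1 + C2*z + C3*z^2 + z^5/30 - z^4/8 - z^3/2


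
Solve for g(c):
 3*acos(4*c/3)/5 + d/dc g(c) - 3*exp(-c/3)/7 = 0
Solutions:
 g(c) = C1 - 3*c*acos(4*c/3)/5 + 3*sqrt(9 - 16*c^2)/20 - 9*exp(-c/3)/7


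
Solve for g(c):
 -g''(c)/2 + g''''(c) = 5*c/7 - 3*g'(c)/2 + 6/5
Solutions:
 g(c) = C1 + C2*exp(6^(1/3)*c*(6^(1/3)/(sqrt(723) + 27)^(1/3) + (sqrt(723) + 27)^(1/3))/12)*sin(2^(1/3)*3^(1/6)*c*(-3^(2/3)*(sqrt(723) + 27)^(1/3) + 3*2^(1/3)/(sqrt(723) + 27)^(1/3))/12) + C3*exp(6^(1/3)*c*(6^(1/3)/(sqrt(723) + 27)^(1/3) + (sqrt(723) + 27)^(1/3))/12)*cos(2^(1/3)*3^(1/6)*c*(-3^(2/3)*(sqrt(723) + 27)^(1/3) + 3*2^(1/3)/(sqrt(723) + 27)^(1/3))/12) + C4*exp(-6^(1/3)*c*(6^(1/3)/(sqrt(723) + 27)^(1/3) + (sqrt(723) + 27)^(1/3))/6) + 5*c^2/21 + 302*c/315


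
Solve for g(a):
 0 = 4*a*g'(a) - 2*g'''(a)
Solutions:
 g(a) = C1 + Integral(C2*airyai(2^(1/3)*a) + C3*airybi(2^(1/3)*a), a)


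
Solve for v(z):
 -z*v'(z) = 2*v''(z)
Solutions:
 v(z) = C1 + C2*erf(z/2)


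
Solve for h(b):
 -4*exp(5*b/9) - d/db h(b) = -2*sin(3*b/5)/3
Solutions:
 h(b) = C1 - 36*exp(5*b/9)/5 - 10*cos(3*b/5)/9


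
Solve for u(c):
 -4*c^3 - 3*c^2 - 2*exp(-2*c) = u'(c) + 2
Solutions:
 u(c) = C1 - c^4 - c^3 - 2*c + exp(-2*c)


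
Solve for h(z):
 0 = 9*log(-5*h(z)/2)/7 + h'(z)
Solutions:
 7*Integral(1/(log(-_y) - log(2) + log(5)), (_y, h(z)))/9 = C1 - z


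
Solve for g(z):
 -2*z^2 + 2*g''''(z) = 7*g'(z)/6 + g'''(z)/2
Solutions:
 g(z) = C1 + C2*exp(z*(-(12*sqrt(1771) + 505)^(1/3) - 1/(12*sqrt(1771) + 505)^(1/3) + 2)/24)*sin(sqrt(3)*z*(-(12*sqrt(1771) + 505)^(1/3) + (12*sqrt(1771) + 505)^(-1/3))/24) + C3*exp(z*(-(12*sqrt(1771) + 505)^(1/3) - 1/(12*sqrt(1771) + 505)^(1/3) + 2)/24)*cos(sqrt(3)*z*(-(12*sqrt(1771) + 505)^(1/3) + (12*sqrt(1771) + 505)^(-1/3))/24) + C4*exp(z*((12*sqrt(1771) + 505)^(-1/3) + 1 + (12*sqrt(1771) + 505)^(1/3))/12) - 4*z^3/7 + 72*z/49


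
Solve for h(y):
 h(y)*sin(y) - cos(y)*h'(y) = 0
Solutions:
 h(y) = C1/cos(y)


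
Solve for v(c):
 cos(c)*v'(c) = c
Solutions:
 v(c) = C1 + Integral(c/cos(c), c)


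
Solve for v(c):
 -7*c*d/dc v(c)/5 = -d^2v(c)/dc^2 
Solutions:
 v(c) = C1 + C2*erfi(sqrt(70)*c/10)


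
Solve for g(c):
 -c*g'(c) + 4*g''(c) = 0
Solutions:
 g(c) = C1 + C2*erfi(sqrt(2)*c/4)


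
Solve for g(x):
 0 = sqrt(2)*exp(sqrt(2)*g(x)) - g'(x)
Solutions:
 g(x) = sqrt(2)*(2*log(-1/(C1 + sqrt(2)*x)) - log(2))/4


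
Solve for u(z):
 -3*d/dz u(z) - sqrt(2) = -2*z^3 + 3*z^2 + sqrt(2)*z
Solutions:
 u(z) = C1 + z^4/6 - z^3/3 - sqrt(2)*z^2/6 - sqrt(2)*z/3


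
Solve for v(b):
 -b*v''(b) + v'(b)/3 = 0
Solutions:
 v(b) = C1 + C2*b^(4/3)


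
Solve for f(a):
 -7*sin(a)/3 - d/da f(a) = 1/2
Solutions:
 f(a) = C1 - a/2 + 7*cos(a)/3


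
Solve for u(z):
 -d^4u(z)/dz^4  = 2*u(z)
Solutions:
 u(z) = (C1*sin(2^(3/4)*z/2) + C2*cos(2^(3/4)*z/2))*exp(-2^(3/4)*z/2) + (C3*sin(2^(3/4)*z/2) + C4*cos(2^(3/4)*z/2))*exp(2^(3/4)*z/2)


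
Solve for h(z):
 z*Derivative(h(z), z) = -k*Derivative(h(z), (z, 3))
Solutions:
 h(z) = C1 + Integral(C2*airyai(z*(-1/k)^(1/3)) + C3*airybi(z*(-1/k)^(1/3)), z)


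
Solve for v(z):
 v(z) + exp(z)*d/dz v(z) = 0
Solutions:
 v(z) = C1*exp(exp(-z))


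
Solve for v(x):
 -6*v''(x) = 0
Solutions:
 v(x) = C1 + C2*x


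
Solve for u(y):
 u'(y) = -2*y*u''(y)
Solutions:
 u(y) = C1 + C2*sqrt(y)


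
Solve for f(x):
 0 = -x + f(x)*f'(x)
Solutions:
 f(x) = -sqrt(C1 + x^2)
 f(x) = sqrt(C1 + x^2)


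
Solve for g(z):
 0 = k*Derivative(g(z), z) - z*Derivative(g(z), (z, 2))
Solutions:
 g(z) = C1 + z^(re(k) + 1)*(C2*sin(log(z)*Abs(im(k))) + C3*cos(log(z)*im(k)))


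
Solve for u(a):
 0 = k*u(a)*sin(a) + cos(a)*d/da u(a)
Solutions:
 u(a) = C1*exp(k*log(cos(a)))


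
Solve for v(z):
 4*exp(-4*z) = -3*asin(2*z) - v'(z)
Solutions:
 v(z) = C1 - 3*z*asin(2*z) - 3*sqrt(1 - 4*z^2)/2 + exp(-4*z)


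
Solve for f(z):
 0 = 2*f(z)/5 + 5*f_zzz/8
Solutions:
 f(z) = C3*exp(-2*10^(1/3)*z/5) + (C1*sin(10^(1/3)*sqrt(3)*z/5) + C2*cos(10^(1/3)*sqrt(3)*z/5))*exp(10^(1/3)*z/5)


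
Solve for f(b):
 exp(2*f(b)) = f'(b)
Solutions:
 f(b) = log(-sqrt(-1/(C1 + b))) - log(2)/2
 f(b) = log(-1/(C1 + b))/2 - log(2)/2


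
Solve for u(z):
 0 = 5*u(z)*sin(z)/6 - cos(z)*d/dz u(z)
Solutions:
 u(z) = C1/cos(z)^(5/6)


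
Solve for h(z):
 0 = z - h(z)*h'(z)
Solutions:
 h(z) = -sqrt(C1 + z^2)
 h(z) = sqrt(C1 + z^2)


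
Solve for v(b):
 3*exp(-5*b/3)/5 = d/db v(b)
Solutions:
 v(b) = C1 - 9*exp(-5*b/3)/25


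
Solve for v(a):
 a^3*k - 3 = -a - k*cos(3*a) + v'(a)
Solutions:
 v(a) = C1 + a^4*k/4 + a^2/2 - 3*a + k*sin(3*a)/3


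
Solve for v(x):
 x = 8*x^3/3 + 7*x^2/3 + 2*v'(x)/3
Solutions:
 v(x) = C1 - x^4 - 7*x^3/6 + 3*x^2/4


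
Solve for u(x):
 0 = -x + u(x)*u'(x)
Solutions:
 u(x) = -sqrt(C1 + x^2)
 u(x) = sqrt(C1 + x^2)


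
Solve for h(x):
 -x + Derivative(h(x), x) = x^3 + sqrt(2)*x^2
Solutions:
 h(x) = C1 + x^4/4 + sqrt(2)*x^3/3 + x^2/2


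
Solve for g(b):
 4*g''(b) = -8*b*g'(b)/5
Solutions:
 g(b) = C1 + C2*erf(sqrt(5)*b/5)


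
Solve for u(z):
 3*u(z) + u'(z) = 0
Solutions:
 u(z) = C1*exp(-3*z)


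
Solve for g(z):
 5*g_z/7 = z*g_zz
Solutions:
 g(z) = C1 + C2*z^(12/7)


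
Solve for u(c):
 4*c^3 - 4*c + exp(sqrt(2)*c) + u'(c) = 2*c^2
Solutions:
 u(c) = C1 - c^4 + 2*c^3/3 + 2*c^2 - sqrt(2)*exp(sqrt(2)*c)/2


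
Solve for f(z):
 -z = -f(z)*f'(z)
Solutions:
 f(z) = -sqrt(C1 + z^2)
 f(z) = sqrt(C1 + z^2)


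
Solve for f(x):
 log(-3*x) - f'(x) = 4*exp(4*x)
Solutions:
 f(x) = C1 + x*log(-x) + x*(-1 + log(3)) - exp(4*x)


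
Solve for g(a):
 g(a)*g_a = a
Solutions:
 g(a) = -sqrt(C1 + a^2)
 g(a) = sqrt(C1 + a^2)


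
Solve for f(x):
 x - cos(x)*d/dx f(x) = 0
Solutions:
 f(x) = C1 + Integral(x/cos(x), x)


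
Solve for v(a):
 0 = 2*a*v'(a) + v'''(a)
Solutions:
 v(a) = C1 + Integral(C2*airyai(-2^(1/3)*a) + C3*airybi(-2^(1/3)*a), a)


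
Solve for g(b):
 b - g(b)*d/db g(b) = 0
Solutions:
 g(b) = -sqrt(C1 + b^2)
 g(b) = sqrt(C1 + b^2)


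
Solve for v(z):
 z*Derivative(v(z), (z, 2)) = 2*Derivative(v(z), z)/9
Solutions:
 v(z) = C1 + C2*z^(11/9)


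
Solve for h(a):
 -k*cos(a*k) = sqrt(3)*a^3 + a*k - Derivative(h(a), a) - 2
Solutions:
 h(a) = C1 + sqrt(3)*a^4/4 + a^2*k/2 - 2*a + sin(a*k)


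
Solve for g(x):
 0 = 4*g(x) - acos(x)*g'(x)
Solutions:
 g(x) = C1*exp(4*Integral(1/acos(x), x))


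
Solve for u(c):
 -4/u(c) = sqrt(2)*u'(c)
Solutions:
 u(c) = -sqrt(C1 - 4*sqrt(2)*c)
 u(c) = sqrt(C1 - 4*sqrt(2)*c)


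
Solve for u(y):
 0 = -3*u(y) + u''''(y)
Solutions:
 u(y) = C1*exp(-3^(1/4)*y) + C2*exp(3^(1/4)*y) + C3*sin(3^(1/4)*y) + C4*cos(3^(1/4)*y)


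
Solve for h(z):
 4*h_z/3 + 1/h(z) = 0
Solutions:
 h(z) = -sqrt(C1 - 6*z)/2
 h(z) = sqrt(C1 - 6*z)/2


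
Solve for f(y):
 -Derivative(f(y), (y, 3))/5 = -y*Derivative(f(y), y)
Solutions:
 f(y) = C1 + Integral(C2*airyai(5^(1/3)*y) + C3*airybi(5^(1/3)*y), y)


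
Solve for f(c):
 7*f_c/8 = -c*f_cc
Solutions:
 f(c) = C1 + C2*c^(1/8)


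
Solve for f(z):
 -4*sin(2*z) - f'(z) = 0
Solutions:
 f(z) = C1 + 2*cos(2*z)


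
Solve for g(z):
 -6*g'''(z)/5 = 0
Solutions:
 g(z) = C1 + C2*z + C3*z^2


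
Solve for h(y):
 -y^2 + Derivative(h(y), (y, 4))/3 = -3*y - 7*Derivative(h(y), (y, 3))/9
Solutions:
 h(y) = C1 + C2*y + C3*y^2 + C4*exp(-7*y/3) + 3*y^5/140 - 81*y^4/392 + 243*y^3/686


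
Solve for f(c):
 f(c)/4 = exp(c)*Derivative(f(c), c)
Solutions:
 f(c) = C1*exp(-exp(-c)/4)


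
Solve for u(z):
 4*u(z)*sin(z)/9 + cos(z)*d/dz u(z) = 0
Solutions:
 u(z) = C1*cos(z)^(4/9)


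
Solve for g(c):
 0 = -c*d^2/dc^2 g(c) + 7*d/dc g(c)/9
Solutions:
 g(c) = C1 + C2*c^(16/9)


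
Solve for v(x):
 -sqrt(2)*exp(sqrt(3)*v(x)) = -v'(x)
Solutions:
 v(x) = sqrt(3)*(2*log(-1/(C1 + sqrt(2)*x)) - log(3))/6


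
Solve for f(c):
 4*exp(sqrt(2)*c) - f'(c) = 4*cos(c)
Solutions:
 f(c) = C1 + 2*sqrt(2)*exp(sqrt(2)*c) - 4*sin(c)


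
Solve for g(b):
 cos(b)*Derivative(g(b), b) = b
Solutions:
 g(b) = C1 + Integral(b/cos(b), b)


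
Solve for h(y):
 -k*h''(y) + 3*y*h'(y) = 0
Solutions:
 h(y) = C1 + C2*erf(sqrt(6)*y*sqrt(-1/k)/2)/sqrt(-1/k)


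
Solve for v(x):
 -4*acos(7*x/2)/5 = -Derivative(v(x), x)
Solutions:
 v(x) = C1 + 4*x*acos(7*x/2)/5 - 4*sqrt(4 - 49*x^2)/35


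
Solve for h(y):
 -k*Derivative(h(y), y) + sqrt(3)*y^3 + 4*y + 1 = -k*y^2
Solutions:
 h(y) = C1 + y^3/3 + sqrt(3)*y^4/(4*k) + 2*y^2/k + y/k


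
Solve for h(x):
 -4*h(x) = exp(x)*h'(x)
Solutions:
 h(x) = C1*exp(4*exp(-x))


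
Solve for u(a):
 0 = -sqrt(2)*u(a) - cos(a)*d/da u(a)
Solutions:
 u(a) = C1*(sin(a) - 1)^(sqrt(2)/2)/(sin(a) + 1)^(sqrt(2)/2)


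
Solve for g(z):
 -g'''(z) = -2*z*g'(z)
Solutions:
 g(z) = C1 + Integral(C2*airyai(2^(1/3)*z) + C3*airybi(2^(1/3)*z), z)


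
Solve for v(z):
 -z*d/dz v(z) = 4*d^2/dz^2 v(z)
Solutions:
 v(z) = C1 + C2*erf(sqrt(2)*z/4)


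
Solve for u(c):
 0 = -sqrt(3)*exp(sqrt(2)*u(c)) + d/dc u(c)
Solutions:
 u(c) = sqrt(2)*(2*log(-1/(C1 + sqrt(3)*c)) - log(2))/4


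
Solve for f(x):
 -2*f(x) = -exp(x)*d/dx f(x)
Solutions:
 f(x) = C1*exp(-2*exp(-x))


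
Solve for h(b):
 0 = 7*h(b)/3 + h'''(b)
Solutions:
 h(b) = C3*exp(-3^(2/3)*7^(1/3)*b/3) + (C1*sin(3^(1/6)*7^(1/3)*b/2) + C2*cos(3^(1/6)*7^(1/3)*b/2))*exp(3^(2/3)*7^(1/3)*b/6)


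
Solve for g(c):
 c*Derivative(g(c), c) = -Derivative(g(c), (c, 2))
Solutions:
 g(c) = C1 + C2*erf(sqrt(2)*c/2)


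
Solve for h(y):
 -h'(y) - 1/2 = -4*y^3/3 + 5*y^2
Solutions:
 h(y) = C1 + y^4/3 - 5*y^3/3 - y/2


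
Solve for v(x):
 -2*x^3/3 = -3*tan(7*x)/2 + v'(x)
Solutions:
 v(x) = C1 - x^4/6 - 3*log(cos(7*x))/14


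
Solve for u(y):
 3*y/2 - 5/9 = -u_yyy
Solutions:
 u(y) = C1 + C2*y + C3*y^2 - y^4/16 + 5*y^3/54


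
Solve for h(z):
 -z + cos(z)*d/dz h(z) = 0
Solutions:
 h(z) = C1 + Integral(z/cos(z), z)


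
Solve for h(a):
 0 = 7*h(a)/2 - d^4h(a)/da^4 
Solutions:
 h(a) = C1*exp(-2^(3/4)*7^(1/4)*a/2) + C2*exp(2^(3/4)*7^(1/4)*a/2) + C3*sin(2^(3/4)*7^(1/4)*a/2) + C4*cos(2^(3/4)*7^(1/4)*a/2)


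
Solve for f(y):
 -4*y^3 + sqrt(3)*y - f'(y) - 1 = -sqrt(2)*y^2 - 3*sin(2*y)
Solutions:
 f(y) = C1 - y^4 + sqrt(2)*y^3/3 + sqrt(3)*y^2/2 - y - 3*cos(2*y)/2


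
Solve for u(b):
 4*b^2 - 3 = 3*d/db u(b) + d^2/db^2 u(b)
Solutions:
 u(b) = C1 + C2*exp(-3*b) + 4*b^3/9 - 4*b^2/9 - 19*b/27


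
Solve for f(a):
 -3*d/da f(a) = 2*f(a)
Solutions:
 f(a) = C1*exp(-2*a/3)


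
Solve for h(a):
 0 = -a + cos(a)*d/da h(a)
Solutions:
 h(a) = C1 + Integral(a/cos(a), a)


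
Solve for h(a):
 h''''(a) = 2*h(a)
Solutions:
 h(a) = C1*exp(-2^(1/4)*a) + C2*exp(2^(1/4)*a) + C3*sin(2^(1/4)*a) + C4*cos(2^(1/4)*a)


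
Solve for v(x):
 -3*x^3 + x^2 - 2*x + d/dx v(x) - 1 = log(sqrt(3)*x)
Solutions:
 v(x) = C1 + 3*x^4/4 - x^3/3 + x^2 + x*log(x) + x*log(3)/2


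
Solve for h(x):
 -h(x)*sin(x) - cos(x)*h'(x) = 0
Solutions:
 h(x) = C1*cos(x)


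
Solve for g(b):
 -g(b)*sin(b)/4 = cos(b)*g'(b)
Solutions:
 g(b) = C1*cos(b)^(1/4)


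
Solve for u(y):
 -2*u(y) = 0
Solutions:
 u(y) = 0


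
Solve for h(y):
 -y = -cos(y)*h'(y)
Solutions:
 h(y) = C1 + Integral(y/cos(y), y)


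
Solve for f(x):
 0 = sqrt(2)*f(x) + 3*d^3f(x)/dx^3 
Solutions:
 f(x) = C3*exp(-2^(1/6)*3^(2/3)*x/3) + (C1*sin(6^(1/6)*x/2) + C2*cos(6^(1/6)*x/2))*exp(2^(1/6)*3^(2/3)*x/6)


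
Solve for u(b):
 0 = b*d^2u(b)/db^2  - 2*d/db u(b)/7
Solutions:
 u(b) = C1 + C2*b^(9/7)


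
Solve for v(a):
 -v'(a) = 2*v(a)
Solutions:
 v(a) = C1*exp(-2*a)


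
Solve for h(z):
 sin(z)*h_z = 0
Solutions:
 h(z) = C1


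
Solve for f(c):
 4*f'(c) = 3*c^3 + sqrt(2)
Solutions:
 f(c) = C1 + 3*c^4/16 + sqrt(2)*c/4


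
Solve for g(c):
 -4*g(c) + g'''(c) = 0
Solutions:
 g(c) = C3*exp(2^(2/3)*c) + (C1*sin(2^(2/3)*sqrt(3)*c/2) + C2*cos(2^(2/3)*sqrt(3)*c/2))*exp(-2^(2/3)*c/2)


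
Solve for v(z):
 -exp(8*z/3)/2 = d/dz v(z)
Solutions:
 v(z) = C1 - 3*exp(8*z/3)/16


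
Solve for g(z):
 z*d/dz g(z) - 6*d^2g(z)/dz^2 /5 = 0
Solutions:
 g(z) = C1 + C2*erfi(sqrt(15)*z/6)


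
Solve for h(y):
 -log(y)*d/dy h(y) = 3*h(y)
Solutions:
 h(y) = C1*exp(-3*li(y))


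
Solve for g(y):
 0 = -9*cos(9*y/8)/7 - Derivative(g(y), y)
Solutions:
 g(y) = C1 - 8*sin(9*y/8)/7


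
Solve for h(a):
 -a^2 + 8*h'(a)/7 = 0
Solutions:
 h(a) = C1 + 7*a^3/24


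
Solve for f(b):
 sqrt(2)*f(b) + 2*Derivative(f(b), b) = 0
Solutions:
 f(b) = C1*exp(-sqrt(2)*b/2)


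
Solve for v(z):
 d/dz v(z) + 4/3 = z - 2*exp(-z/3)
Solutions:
 v(z) = C1 + z^2/2 - 4*z/3 + 6*exp(-z/3)


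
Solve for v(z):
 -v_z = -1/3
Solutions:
 v(z) = C1 + z/3


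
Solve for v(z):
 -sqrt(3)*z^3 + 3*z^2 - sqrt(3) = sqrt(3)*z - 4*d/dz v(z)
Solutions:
 v(z) = C1 + sqrt(3)*z^4/16 - z^3/4 + sqrt(3)*z^2/8 + sqrt(3)*z/4


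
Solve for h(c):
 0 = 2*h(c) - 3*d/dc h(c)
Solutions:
 h(c) = C1*exp(2*c/3)


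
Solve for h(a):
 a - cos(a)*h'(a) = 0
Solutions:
 h(a) = C1 + Integral(a/cos(a), a)


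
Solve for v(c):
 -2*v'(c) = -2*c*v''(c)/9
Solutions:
 v(c) = C1 + C2*c^10


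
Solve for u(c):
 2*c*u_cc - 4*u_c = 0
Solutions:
 u(c) = C1 + C2*c^3


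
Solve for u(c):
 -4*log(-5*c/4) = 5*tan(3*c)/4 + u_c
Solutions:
 u(c) = C1 - 4*c*log(-c) - 4*c*log(5) + 4*c + 8*c*log(2) + 5*log(cos(3*c))/12


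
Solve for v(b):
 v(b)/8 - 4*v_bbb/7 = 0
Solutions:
 v(b) = C3*exp(14^(1/3)*b/4) + (C1*sin(14^(1/3)*sqrt(3)*b/8) + C2*cos(14^(1/3)*sqrt(3)*b/8))*exp(-14^(1/3)*b/8)


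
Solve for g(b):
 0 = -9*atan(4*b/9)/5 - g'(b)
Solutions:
 g(b) = C1 - 9*b*atan(4*b/9)/5 + 81*log(16*b^2 + 81)/40


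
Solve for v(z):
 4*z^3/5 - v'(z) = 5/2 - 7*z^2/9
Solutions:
 v(z) = C1 + z^4/5 + 7*z^3/27 - 5*z/2


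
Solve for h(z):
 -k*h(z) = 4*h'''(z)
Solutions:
 h(z) = C1*exp(2^(1/3)*z*(-k)^(1/3)/2) + C2*exp(2^(1/3)*z*(-k)^(1/3)*(-1 + sqrt(3)*I)/4) + C3*exp(-2^(1/3)*z*(-k)^(1/3)*(1 + sqrt(3)*I)/4)


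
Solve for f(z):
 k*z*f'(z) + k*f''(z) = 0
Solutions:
 f(z) = C1 + C2*erf(sqrt(2)*z/2)


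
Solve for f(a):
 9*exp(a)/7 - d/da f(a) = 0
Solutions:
 f(a) = C1 + 9*exp(a)/7


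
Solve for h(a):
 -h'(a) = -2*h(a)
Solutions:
 h(a) = C1*exp(2*a)


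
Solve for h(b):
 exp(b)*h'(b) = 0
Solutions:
 h(b) = C1


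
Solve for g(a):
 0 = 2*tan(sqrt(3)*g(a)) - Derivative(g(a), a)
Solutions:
 g(a) = sqrt(3)*(pi - asin(C1*exp(2*sqrt(3)*a)))/3
 g(a) = sqrt(3)*asin(C1*exp(2*sqrt(3)*a))/3


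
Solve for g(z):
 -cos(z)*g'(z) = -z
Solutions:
 g(z) = C1 + Integral(z/cos(z), z)


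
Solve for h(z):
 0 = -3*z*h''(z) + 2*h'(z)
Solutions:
 h(z) = C1 + C2*z^(5/3)


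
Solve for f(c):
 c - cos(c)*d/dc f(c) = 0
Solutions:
 f(c) = C1 + Integral(c/cos(c), c)


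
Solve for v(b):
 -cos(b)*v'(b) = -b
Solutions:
 v(b) = C1 + Integral(b/cos(b), b)


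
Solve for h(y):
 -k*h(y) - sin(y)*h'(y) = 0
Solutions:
 h(y) = C1*exp(k*(-log(cos(y) - 1) + log(cos(y) + 1))/2)


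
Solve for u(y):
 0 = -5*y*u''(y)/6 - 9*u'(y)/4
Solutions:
 u(y) = C1 + C2/y^(17/10)


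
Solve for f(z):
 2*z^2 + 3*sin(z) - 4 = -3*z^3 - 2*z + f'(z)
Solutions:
 f(z) = C1 + 3*z^4/4 + 2*z^3/3 + z^2 - 4*z - 3*cos(z)


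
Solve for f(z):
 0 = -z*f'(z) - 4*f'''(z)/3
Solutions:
 f(z) = C1 + Integral(C2*airyai(-6^(1/3)*z/2) + C3*airybi(-6^(1/3)*z/2), z)


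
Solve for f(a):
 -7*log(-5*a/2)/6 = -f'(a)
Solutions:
 f(a) = C1 + 7*a*log(-a)/6 + 7*a*(-1 - log(2) + log(5))/6


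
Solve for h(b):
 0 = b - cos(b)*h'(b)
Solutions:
 h(b) = C1 + Integral(b/cos(b), b)


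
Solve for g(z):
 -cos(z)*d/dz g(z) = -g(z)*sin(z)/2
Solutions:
 g(z) = C1/sqrt(cos(z))


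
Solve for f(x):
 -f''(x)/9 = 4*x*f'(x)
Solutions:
 f(x) = C1 + C2*erf(3*sqrt(2)*x)


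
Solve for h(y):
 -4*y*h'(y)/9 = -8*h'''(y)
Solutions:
 h(y) = C1 + Integral(C2*airyai(12^(1/3)*y/6) + C3*airybi(12^(1/3)*y/6), y)


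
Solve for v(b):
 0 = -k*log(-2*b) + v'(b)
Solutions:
 v(b) = C1 + b*k*log(-b) + b*k*(-1 + log(2))


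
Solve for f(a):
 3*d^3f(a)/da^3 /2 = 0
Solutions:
 f(a) = C1 + C2*a + C3*a^2


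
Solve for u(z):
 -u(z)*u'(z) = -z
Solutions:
 u(z) = -sqrt(C1 + z^2)
 u(z) = sqrt(C1 + z^2)


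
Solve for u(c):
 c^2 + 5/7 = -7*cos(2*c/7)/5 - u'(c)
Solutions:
 u(c) = C1 - c^3/3 - 5*c/7 - 49*sin(c/7)*cos(c/7)/5


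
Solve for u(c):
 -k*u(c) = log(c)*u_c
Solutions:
 u(c) = C1*exp(-k*li(c))


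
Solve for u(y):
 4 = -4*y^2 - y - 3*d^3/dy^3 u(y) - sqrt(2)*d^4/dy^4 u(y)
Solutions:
 u(y) = C1 + C2*y + C3*y^2 + C4*exp(-3*sqrt(2)*y/2) - y^5/45 + y^4*(-3 + 8*sqrt(2))/216 + y^3*(-52 + 3*sqrt(2))/162


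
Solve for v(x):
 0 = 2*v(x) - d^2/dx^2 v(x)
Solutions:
 v(x) = C1*exp(-sqrt(2)*x) + C2*exp(sqrt(2)*x)


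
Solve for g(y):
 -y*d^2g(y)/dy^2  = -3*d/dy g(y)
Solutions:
 g(y) = C1 + C2*y^4


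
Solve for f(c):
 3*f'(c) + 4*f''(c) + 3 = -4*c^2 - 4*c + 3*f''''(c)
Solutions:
 f(c) = C1 + C2*exp(-2^(1/3)*c*(8/(sqrt(473) + 27)^(1/3) + 2^(1/3)*(sqrt(473) + 27)^(1/3))/12)*sin(2^(1/3)*sqrt(3)*c*(-2^(1/3)*(sqrt(473) + 27)^(1/3) + 8/(sqrt(473) + 27)^(1/3))/12) + C3*exp(-2^(1/3)*c*(8/(sqrt(473) + 27)^(1/3) + 2^(1/3)*(sqrt(473) + 27)^(1/3))/12)*cos(2^(1/3)*sqrt(3)*c*(-2^(1/3)*(sqrt(473) + 27)^(1/3) + 8/(sqrt(473) + 27)^(1/3))/12) + C4*exp(2^(1/3)*c*(8/(sqrt(473) + 27)^(1/3) + 2^(1/3)*(sqrt(473) + 27)^(1/3))/6) - 4*c^3/9 + 10*c^2/9 - 107*c/27


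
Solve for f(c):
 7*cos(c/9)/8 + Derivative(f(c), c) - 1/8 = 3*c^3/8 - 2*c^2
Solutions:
 f(c) = C1 + 3*c^4/32 - 2*c^3/3 + c/8 - 63*sin(c/9)/8


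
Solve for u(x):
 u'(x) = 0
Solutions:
 u(x) = C1


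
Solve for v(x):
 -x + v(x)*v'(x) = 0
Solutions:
 v(x) = -sqrt(C1 + x^2)
 v(x) = sqrt(C1 + x^2)


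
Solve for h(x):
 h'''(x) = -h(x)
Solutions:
 h(x) = C3*exp(-x) + (C1*sin(sqrt(3)*x/2) + C2*cos(sqrt(3)*x/2))*exp(x/2)


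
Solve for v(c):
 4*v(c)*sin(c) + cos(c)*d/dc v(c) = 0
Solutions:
 v(c) = C1*cos(c)^4


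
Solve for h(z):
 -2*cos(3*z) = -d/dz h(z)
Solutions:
 h(z) = C1 + 2*sin(3*z)/3


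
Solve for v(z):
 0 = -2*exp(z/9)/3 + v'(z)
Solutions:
 v(z) = C1 + 6*exp(z/9)


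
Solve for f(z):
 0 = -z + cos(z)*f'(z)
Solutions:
 f(z) = C1 + Integral(z/cos(z), z)


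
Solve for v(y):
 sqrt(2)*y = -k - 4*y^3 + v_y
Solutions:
 v(y) = C1 + k*y + y^4 + sqrt(2)*y^2/2


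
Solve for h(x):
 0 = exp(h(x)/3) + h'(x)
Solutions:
 h(x) = 3*log(1/(C1 + x)) + 3*log(3)


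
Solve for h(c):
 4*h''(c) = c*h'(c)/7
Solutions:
 h(c) = C1 + C2*erfi(sqrt(14)*c/28)


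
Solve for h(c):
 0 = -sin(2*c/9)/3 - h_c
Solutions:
 h(c) = C1 + 3*cos(2*c/9)/2


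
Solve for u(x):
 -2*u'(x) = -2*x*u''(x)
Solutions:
 u(x) = C1 + C2*x^2


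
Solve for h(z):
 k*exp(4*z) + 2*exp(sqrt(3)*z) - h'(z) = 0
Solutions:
 h(z) = C1 + k*exp(4*z)/4 + 2*sqrt(3)*exp(sqrt(3)*z)/3


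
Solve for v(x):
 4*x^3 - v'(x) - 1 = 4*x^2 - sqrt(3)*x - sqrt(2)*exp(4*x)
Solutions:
 v(x) = C1 + x^4 - 4*x^3/3 + sqrt(3)*x^2/2 - x + sqrt(2)*exp(4*x)/4


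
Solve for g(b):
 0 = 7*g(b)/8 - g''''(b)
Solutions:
 g(b) = C1*exp(-14^(1/4)*b/2) + C2*exp(14^(1/4)*b/2) + C3*sin(14^(1/4)*b/2) + C4*cos(14^(1/4)*b/2)


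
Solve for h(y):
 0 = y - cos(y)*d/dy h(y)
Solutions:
 h(y) = C1 + Integral(y/cos(y), y)


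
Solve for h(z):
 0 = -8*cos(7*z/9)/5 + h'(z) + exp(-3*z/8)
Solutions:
 h(z) = C1 + 72*sin(7*z/9)/35 + 8*exp(-3*z/8)/3


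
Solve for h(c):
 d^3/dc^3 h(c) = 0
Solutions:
 h(c) = C1 + C2*c + C3*c^2


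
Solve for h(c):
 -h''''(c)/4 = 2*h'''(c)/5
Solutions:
 h(c) = C1 + C2*c + C3*c^2 + C4*exp(-8*c/5)


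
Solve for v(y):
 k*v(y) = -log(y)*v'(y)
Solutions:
 v(y) = C1*exp(-k*li(y))


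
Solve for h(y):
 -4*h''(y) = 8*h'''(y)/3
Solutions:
 h(y) = C1 + C2*y + C3*exp(-3*y/2)


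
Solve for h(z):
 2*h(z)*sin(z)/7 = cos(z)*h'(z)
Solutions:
 h(z) = C1/cos(z)^(2/7)


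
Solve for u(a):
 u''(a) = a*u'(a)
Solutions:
 u(a) = C1 + C2*erfi(sqrt(2)*a/2)


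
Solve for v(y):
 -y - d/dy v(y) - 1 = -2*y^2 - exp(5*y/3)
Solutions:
 v(y) = C1 + 2*y^3/3 - y^2/2 - y + 3*exp(5*y/3)/5


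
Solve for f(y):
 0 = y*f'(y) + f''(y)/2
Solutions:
 f(y) = C1 + C2*erf(y)


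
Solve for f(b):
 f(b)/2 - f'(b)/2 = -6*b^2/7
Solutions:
 f(b) = C1*exp(b) - 12*b^2/7 - 24*b/7 - 24/7


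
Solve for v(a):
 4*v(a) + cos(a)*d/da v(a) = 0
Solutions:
 v(a) = C1*(sin(a)^2 - 2*sin(a) + 1)/(sin(a)^2 + 2*sin(a) + 1)


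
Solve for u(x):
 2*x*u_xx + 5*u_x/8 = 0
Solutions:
 u(x) = C1 + C2*x^(11/16)


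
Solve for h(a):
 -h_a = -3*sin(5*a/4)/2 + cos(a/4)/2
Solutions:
 h(a) = C1 - 2*sin(a/4) - 6*cos(5*a/4)/5


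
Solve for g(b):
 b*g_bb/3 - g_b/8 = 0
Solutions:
 g(b) = C1 + C2*b^(11/8)


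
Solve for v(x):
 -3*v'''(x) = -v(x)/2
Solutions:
 v(x) = C3*exp(6^(2/3)*x/6) + (C1*sin(2^(2/3)*3^(1/6)*x/4) + C2*cos(2^(2/3)*3^(1/6)*x/4))*exp(-6^(2/3)*x/12)


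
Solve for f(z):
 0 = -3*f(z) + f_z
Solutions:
 f(z) = C1*exp(3*z)


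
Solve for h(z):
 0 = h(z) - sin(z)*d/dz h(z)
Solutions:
 h(z) = C1*sqrt(cos(z) - 1)/sqrt(cos(z) + 1)


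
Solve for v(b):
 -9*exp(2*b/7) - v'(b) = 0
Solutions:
 v(b) = C1 - 63*exp(2*b/7)/2


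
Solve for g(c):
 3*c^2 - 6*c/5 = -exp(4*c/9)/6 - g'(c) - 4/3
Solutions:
 g(c) = C1 - c^3 + 3*c^2/5 - 4*c/3 - 3*exp(4*c/9)/8


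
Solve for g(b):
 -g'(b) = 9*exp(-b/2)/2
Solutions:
 g(b) = C1 + 9*exp(-b/2)


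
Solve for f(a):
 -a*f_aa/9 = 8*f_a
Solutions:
 f(a) = C1 + C2/a^71


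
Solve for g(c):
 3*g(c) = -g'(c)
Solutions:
 g(c) = C1*exp(-3*c)


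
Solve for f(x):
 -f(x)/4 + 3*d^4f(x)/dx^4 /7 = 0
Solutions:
 f(x) = C1*exp(-sqrt(2)*3^(3/4)*7^(1/4)*x/6) + C2*exp(sqrt(2)*3^(3/4)*7^(1/4)*x/6) + C3*sin(sqrt(2)*3^(3/4)*7^(1/4)*x/6) + C4*cos(sqrt(2)*3^(3/4)*7^(1/4)*x/6)


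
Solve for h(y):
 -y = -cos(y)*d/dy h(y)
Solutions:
 h(y) = C1 + Integral(y/cos(y), y)


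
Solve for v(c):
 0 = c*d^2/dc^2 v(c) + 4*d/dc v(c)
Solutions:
 v(c) = C1 + C2/c^3


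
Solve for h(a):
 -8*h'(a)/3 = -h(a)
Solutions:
 h(a) = C1*exp(3*a/8)


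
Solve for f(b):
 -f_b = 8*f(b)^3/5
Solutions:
 f(b) = -sqrt(10)*sqrt(-1/(C1 - 8*b))/2
 f(b) = sqrt(10)*sqrt(-1/(C1 - 8*b))/2


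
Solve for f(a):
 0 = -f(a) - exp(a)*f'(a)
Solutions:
 f(a) = C1*exp(exp(-a))


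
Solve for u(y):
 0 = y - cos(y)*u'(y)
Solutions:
 u(y) = C1 + Integral(y/cos(y), y)


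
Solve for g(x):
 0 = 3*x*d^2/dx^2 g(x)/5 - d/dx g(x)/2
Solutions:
 g(x) = C1 + C2*x^(11/6)


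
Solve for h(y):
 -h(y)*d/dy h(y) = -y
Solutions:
 h(y) = -sqrt(C1 + y^2)
 h(y) = sqrt(C1 + y^2)


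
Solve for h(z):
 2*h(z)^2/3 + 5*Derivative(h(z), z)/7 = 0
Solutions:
 h(z) = 15/(C1 + 14*z)


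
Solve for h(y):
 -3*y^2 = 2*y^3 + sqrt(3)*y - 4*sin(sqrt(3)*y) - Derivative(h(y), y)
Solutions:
 h(y) = C1 + y^4/2 + y^3 + sqrt(3)*y^2/2 + 4*sqrt(3)*cos(sqrt(3)*y)/3


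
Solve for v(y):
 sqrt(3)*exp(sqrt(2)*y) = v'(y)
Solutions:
 v(y) = C1 + sqrt(6)*exp(sqrt(2)*y)/2


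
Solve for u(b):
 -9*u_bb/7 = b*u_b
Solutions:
 u(b) = C1 + C2*erf(sqrt(14)*b/6)


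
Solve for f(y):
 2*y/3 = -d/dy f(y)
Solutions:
 f(y) = C1 - y^2/3


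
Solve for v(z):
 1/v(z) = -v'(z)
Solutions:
 v(z) = -sqrt(C1 - 2*z)
 v(z) = sqrt(C1 - 2*z)


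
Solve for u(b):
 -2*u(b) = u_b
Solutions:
 u(b) = C1*exp(-2*b)


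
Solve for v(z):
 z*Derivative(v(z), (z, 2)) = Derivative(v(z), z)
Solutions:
 v(z) = C1 + C2*z^2


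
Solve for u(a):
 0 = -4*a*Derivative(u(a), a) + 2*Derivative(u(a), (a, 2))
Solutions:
 u(a) = C1 + C2*erfi(a)


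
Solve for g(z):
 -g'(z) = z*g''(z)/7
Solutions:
 g(z) = C1 + C2/z^6


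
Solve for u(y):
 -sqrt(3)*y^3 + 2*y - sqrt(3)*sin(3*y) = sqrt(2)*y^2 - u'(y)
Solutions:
 u(y) = C1 + sqrt(3)*y^4/4 + sqrt(2)*y^3/3 - y^2 - sqrt(3)*cos(3*y)/3


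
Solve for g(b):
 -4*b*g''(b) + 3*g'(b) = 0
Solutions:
 g(b) = C1 + C2*b^(7/4)


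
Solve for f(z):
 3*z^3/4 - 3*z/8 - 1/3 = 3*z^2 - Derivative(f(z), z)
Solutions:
 f(z) = C1 - 3*z^4/16 + z^3 + 3*z^2/16 + z/3


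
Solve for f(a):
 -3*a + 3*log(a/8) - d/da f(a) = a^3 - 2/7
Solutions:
 f(a) = C1 - a^4/4 - 3*a^2/2 + 3*a*log(a) - 9*a*log(2) - 19*a/7


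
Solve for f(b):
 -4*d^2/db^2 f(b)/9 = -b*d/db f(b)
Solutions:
 f(b) = C1 + C2*erfi(3*sqrt(2)*b/4)


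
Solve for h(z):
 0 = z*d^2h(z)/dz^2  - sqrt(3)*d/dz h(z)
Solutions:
 h(z) = C1 + C2*z^(1 + sqrt(3))


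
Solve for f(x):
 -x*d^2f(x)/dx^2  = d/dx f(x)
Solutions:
 f(x) = C1 + C2*log(x)


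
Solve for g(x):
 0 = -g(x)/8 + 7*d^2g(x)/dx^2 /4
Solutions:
 g(x) = C1*exp(-sqrt(14)*x/14) + C2*exp(sqrt(14)*x/14)


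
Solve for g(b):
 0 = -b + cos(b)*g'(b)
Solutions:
 g(b) = C1 + Integral(b/cos(b), b)


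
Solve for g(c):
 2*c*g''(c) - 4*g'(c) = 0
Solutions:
 g(c) = C1 + C2*c^3


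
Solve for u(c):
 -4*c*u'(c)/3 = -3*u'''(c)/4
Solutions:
 u(c) = C1 + Integral(C2*airyai(2*6^(1/3)*c/3) + C3*airybi(2*6^(1/3)*c/3), c)


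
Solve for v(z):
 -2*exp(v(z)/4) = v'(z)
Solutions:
 v(z) = 4*log(1/(C1 + 2*z)) + 8*log(2)


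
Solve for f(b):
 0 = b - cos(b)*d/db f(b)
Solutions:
 f(b) = C1 + Integral(b/cos(b), b)


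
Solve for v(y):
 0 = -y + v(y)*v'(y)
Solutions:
 v(y) = -sqrt(C1 + y^2)
 v(y) = sqrt(C1 + y^2)


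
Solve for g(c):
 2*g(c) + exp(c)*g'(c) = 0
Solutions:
 g(c) = C1*exp(2*exp(-c))


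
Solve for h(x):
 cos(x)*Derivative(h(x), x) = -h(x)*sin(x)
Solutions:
 h(x) = C1*cos(x)


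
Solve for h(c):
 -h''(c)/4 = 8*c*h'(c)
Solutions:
 h(c) = C1 + C2*erf(4*c)


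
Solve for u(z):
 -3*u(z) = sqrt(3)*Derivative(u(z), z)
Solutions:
 u(z) = C1*exp(-sqrt(3)*z)


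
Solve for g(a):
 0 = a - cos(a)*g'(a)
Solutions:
 g(a) = C1 + Integral(a/cos(a), a)


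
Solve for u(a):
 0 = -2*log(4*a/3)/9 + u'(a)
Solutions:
 u(a) = C1 + 2*a*log(a)/9 - 2*a*log(3)/9 - 2*a/9 + 4*a*log(2)/9


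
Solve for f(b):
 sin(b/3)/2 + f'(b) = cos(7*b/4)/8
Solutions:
 f(b) = C1 + sin(7*b/4)/14 + 3*cos(b/3)/2


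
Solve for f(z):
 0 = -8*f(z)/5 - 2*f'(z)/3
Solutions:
 f(z) = C1*exp(-12*z/5)


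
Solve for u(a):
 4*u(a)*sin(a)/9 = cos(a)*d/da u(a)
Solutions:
 u(a) = C1/cos(a)^(4/9)


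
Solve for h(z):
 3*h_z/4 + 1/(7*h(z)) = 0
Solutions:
 h(z) = -sqrt(C1 - 168*z)/21
 h(z) = sqrt(C1 - 168*z)/21


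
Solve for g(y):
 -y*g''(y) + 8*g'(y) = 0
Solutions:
 g(y) = C1 + C2*y^9


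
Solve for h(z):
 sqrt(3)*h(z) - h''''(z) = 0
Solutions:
 h(z) = C1*exp(-3^(1/8)*z) + C2*exp(3^(1/8)*z) + C3*sin(3^(1/8)*z) + C4*cos(3^(1/8)*z)


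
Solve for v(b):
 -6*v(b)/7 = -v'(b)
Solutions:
 v(b) = C1*exp(6*b/7)


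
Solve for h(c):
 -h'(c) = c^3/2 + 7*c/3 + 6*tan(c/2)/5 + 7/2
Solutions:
 h(c) = C1 - c^4/8 - 7*c^2/6 - 7*c/2 + 12*log(cos(c/2))/5


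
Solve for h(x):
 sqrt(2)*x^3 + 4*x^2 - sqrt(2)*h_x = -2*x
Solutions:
 h(x) = C1 + x^4/4 + 2*sqrt(2)*x^3/3 + sqrt(2)*x^2/2


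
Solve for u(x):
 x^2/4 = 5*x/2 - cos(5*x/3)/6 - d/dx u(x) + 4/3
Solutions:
 u(x) = C1 - x^3/12 + 5*x^2/4 + 4*x/3 - sin(5*x/3)/10


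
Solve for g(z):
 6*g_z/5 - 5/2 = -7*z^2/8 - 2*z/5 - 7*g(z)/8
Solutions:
 g(z) = C1*exp(-35*z/48) - z^2 + 16*z/7 - 68/245


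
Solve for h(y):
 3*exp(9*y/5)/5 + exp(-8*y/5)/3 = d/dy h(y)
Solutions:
 h(y) = C1 + exp(9*y/5)/3 - 5*exp(-8*y/5)/24


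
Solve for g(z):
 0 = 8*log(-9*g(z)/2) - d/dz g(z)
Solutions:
 -Integral(1/(log(-_y) - log(2) + 2*log(3)), (_y, g(z)))/8 = C1 - z


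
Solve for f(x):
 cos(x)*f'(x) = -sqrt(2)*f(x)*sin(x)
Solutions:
 f(x) = C1*cos(x)^(sqrt(2))


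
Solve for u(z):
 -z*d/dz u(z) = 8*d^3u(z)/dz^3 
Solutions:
 u(z) = C1 + Integral(C2*airyai(-z/2) + C3*airybi(-z/2), z)


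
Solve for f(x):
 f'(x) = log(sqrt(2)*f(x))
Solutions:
 -2*Integral(1/(2*log(_y) + log(2)), (_y, f(x))) = C1 - x


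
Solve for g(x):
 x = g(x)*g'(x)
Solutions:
 g(x) = -sqrt(C1 + x^2)
 g(x) = sqrt(C1 + x^2)


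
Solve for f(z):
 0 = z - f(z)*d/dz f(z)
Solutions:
 f(z) = -sqrt(C1 + z^2)
 f(z) = sqrt(C1 + z^2)


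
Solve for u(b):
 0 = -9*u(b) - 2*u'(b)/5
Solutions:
 u(b) = C1*exp(-45*b/2)


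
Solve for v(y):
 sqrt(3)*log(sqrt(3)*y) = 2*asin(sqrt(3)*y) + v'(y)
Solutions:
 v(y) = C1 + sqrt(3)*y*(log(y) - 1) - 2*y*asin(sqrt(3)*y) + sqrt(3)*y*log(3)/2 - 2*sqrt(3)*sqrt(1 - 3*y^2)/3


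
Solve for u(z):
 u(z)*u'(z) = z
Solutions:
 u(z) = -sqrt(C1 + z^2)
 u(z) = sqrt(C1 + z^2)


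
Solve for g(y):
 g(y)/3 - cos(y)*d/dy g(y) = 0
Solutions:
 g(y) = C1*(sin(y) + 1)^(1/6)/(sin(y) - 1)^(1/6)


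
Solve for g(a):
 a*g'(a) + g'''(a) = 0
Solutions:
 g(a) = C1 + Integral(C2*airyai(-a) + C3*airybi(-a), a)


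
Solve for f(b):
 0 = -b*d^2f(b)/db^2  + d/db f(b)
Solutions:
 f(b) = C1 + C2*b^2


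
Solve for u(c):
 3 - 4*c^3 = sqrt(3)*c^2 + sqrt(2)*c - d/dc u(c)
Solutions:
 u(c) = C1 + c^4 + sqrt(3)*c^3/3 + sqrt(2)*c^2/2 - 3*c


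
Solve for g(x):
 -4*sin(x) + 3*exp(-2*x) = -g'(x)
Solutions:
 g(x) = C1 - 4*cos(x) + 3*exp(-2*x)/2


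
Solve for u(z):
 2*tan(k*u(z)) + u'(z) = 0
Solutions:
 u(z) = Piecewise((-asin(exp(C1*k - 2*k*z))/k + pi/k, Ne(k, 0)), (nan, True))
 u(z) = Piecewise((asin(exp(C1*k - 2*k*z))/k, Ne(k, 0)), (nan, True))


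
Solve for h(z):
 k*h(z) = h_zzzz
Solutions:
 h(z) = C1*exp(-k^(1/4)*z) + C2*exp(k^(1/4)*z) + C3*exp(-I*k^(1/4)*z) + C4*exp(I*k^(1/4)*z)


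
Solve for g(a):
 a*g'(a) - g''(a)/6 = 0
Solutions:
 g(a) = C1 + C2*erfi(sqrt(3)*a)


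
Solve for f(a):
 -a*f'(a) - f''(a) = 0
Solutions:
 f(a) = C1 + C2*erf(sqrt(2)*a/2)


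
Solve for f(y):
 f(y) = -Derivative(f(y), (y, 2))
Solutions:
 f(y) = C1*sin(y) + C2*cos(y)


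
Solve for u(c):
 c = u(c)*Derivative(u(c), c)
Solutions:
 u(c) = -sqrt(C1 + c^2)
 u(c) = sqrt(C1 + c^2)


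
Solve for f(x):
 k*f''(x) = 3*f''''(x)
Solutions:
 f(x) = C1 + C2*x + C3*exp(-sqrt(3)*sqrt(k)*x/3) + C4*exp(sqrt(3)*sqrt(k)*x/3)


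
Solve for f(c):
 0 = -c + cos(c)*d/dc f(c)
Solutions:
 f(c) = C1 + Integral(c/cos(c), c)
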